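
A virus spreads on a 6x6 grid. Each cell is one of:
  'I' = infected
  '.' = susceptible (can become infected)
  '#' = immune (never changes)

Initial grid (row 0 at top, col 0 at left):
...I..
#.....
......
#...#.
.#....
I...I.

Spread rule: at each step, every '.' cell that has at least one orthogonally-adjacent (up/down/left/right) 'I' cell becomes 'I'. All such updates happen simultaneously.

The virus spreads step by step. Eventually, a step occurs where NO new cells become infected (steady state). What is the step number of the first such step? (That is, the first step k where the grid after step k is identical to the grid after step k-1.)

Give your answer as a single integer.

Answer: 6

Derivation:
Step 0 (initial): 3 infected
Step 1: +8 new -> 11 infected
Step 2: +8 new -> 19 infected
Step 3: +8 new -> 27 infected
Step 4: +3 new -> 30 infected
Step 5: +2 new -> 32 infected
Step 6: +0 new -> 32 infected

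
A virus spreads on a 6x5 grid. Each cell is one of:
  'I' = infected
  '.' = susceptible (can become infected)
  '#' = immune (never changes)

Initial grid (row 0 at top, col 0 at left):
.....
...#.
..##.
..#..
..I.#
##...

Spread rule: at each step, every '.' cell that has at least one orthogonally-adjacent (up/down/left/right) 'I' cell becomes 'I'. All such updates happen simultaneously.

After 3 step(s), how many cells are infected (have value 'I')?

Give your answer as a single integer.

Step 0 (initial): 1 infected
Step 1: +3 new -> 4 infected
Step 2: +4 new -> 8 infected
Step 3: +4 new -> 12 infected

Answer: 12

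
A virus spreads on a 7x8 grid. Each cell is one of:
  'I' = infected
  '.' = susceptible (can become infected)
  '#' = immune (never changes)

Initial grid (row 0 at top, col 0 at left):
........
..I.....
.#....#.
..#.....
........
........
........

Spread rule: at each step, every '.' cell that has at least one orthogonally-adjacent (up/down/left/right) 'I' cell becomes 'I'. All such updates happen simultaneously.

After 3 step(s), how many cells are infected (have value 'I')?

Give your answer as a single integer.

Answer: 16

Derivation:
Step 0 (initial): 1 infected
Step 1: +4 new -> 5 infected
Step 2: +5 new -> 10 infected
Step 3: +6 new -> 16 infected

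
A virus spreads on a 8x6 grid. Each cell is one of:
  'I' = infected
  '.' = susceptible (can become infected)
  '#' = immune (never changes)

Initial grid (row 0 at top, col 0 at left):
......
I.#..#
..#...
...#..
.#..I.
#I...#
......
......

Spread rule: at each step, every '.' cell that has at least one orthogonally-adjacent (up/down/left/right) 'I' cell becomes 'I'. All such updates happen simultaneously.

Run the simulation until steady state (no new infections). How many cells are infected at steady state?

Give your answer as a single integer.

Answer: 41

Derivation:
Step 0 (initial): 3 infected
Step 1: +9 new -> 12 infected
Step 2: +11 new -> 23 infected
Step 3: +12 new -> 35 infected
Step 4: +5 new -> 40 infected
Step 5: +1 new -> 41 infected
Step 6: +0 new -> 41 infected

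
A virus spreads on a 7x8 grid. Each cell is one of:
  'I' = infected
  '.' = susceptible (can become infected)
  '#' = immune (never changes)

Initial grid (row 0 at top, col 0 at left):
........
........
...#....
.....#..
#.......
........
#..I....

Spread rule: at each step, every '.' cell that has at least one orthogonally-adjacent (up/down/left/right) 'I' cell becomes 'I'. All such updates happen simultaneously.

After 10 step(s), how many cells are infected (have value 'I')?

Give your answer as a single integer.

Step 0 (initial): 1 infected
Step 1: +3 new -> 4 infected
Step 2: +5 new -> 9 infected
Step 3: +6 new -> 15 infected
Step 4: +7 new -> 22 infected
Step 5: +5 new -> 27 infected
Step 6: +7 new -> 34 infected
Step 7: +8 new -> 42 infected
Step 8: +6 new -> 48 infected
Step 9: +3 new -> 51 infected
Step 10: +1 new -> 52 infected

Answer: 52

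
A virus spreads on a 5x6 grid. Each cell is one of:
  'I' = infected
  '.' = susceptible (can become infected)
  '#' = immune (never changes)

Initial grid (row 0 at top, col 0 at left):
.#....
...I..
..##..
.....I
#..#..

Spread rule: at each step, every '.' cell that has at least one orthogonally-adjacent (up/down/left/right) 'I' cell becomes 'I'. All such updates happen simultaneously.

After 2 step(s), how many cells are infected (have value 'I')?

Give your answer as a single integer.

Answer: 15

Derivation:
Step 0 (initial): 2 infected
Step 1: +6 new -> 8 infected
Step 2: +7 new -> 15 infected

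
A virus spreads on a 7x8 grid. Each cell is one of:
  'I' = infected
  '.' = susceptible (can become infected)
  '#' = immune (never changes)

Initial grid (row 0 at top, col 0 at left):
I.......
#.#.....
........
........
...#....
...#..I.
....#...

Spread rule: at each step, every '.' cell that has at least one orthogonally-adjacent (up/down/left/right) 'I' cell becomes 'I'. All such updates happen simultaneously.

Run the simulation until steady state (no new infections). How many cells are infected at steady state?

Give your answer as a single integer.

Answer: 51

Derivation:
Step 0 (initial): 2 infected
Step 1: +5 new -> 7 infected
Step 2: +8 new -> 15 infected
Step 3: +6 new -> 21 infected
Step 4: +9 new -> 30 infected
Step 5: +11 new -> 41 infected
Step 6: +4 new -> 45 infected
Step 7: +3 new -> 48 infected
Step 8: +2 new -> 50 infected
Step 9: +1 new -> 51 infected
Step 10: +0 new -> 51 infected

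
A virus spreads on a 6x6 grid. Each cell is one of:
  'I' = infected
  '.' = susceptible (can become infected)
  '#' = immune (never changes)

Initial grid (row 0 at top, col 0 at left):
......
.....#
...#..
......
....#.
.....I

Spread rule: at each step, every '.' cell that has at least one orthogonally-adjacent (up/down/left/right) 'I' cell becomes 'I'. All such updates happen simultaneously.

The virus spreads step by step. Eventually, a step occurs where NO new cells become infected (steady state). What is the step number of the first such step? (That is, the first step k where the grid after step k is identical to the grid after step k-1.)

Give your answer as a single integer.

Answer: 11

Derivation:
Step 0 (initial): 1 infected
Step 1: +2 new -> 3 infected
Step 2: +2 new -> 5 infected
Step 3: +4 new -> 9 infected
Step 4: +4 new -> 13 infected
Step 5: +4 new -> 17 infected
Step 6: +5 new -> 22 infected
Step 7: +5 new -> 27 infected
Step 8: +3 new -> 30 infected
Step 9: +2 new -> 32 infected
Step 10: +1 new -> 33 infected
Step 11: +0 new -> 33 infected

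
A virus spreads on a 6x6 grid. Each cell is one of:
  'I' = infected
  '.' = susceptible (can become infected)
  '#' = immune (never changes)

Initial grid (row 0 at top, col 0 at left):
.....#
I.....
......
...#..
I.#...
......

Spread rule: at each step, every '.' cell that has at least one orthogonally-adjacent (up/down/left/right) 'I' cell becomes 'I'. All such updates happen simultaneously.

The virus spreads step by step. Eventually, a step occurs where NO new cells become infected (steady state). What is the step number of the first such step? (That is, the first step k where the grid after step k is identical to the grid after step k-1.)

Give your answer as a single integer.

Step 0 (initial): 2 infected
Step 1: +6 new -> 8 infected
Step 2: +5 new -> 13 infected
Step 3: +5 new -> 18 infected
Step 4: +4 new -> 22 infected
Step 5: +5 new -> 27 infected
Step 6: +4 new -> 31 infected
Step 7: +2 new -> 33 infected
Step 8: +0 new -> 33 infected

Answer: 8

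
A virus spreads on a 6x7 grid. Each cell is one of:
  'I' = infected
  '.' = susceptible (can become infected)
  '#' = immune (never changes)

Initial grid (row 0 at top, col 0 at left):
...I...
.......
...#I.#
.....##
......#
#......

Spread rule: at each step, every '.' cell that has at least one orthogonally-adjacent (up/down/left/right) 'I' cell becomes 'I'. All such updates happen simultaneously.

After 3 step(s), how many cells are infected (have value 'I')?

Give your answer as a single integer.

Answer: 23

Derivation:
Step 0 (initial): 2 infected
Step 1: +6 new -> 8 infected
Step 2: +6 new -> 14 infected
Step 3: +9 new -> 23 infected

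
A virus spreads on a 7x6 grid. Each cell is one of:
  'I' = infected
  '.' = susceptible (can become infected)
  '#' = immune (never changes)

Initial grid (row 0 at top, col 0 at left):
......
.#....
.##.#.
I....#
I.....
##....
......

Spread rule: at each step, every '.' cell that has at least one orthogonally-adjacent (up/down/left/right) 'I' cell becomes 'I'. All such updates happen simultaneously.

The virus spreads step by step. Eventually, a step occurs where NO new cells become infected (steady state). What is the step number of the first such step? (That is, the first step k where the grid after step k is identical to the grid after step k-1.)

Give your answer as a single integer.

Answer: 9

Derivation:
Step 0 (initial): 2 infected
Step 1: +3 new -> 5 infected
Step 2: +3 new -> 8 infected
Step 3: +4 new -> 12 infected
Step 4: +6 new -> 18 infected
Step 5: +6 new -> 24 infected
Step 6: +6 new -> 30 infected
Step 7: +3 new -> 33 infected
Step 8: +2 new -> 35 infected
Step 9: +0 new -> 35 infected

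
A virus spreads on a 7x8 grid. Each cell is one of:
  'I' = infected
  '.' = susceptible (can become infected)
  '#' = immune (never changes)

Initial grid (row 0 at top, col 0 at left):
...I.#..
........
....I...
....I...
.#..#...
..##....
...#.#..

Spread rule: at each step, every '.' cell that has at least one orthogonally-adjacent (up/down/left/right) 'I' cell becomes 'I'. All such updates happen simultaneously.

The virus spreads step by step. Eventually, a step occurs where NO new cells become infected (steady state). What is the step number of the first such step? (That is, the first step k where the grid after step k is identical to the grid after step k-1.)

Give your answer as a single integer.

Step 0 (initial): 3 infected
Step 1: +8 new -> 11 infected
Step 2: +9 new -> 20 infected
Step 3: +10 new -> 30 infected
Step 4: +8 new -> 38 infected
Step 5: +5 new -> 43 infected
Step 6: +2 new -> 45 infected
Step 7: +2 new -> 47 infected
Step 8: +1 new -> 48 infected
Step 9: +1 new -> 49 infected
Step 10: +0 new -> 49 infected

Answer: 10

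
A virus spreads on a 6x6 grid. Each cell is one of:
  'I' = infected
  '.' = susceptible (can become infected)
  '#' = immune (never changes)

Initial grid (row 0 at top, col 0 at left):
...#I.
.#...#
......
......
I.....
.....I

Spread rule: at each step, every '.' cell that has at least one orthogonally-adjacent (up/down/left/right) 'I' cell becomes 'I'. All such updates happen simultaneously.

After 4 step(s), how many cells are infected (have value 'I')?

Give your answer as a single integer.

Step 0 (initial): 3 infected
Step 1: +7 new -> 10 infected
Step 2: +9 new -> 19 infected
Step 3: +9 new -> 28 infected
Step 4: +4 new -> 32 infected

Answer: 32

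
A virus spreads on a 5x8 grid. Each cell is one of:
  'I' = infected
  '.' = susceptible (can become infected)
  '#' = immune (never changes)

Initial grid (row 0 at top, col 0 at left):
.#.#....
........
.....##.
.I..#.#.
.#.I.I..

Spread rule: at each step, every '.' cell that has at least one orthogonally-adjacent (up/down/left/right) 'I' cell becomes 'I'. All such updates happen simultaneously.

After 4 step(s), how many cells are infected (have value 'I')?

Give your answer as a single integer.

Answer: 26

Derivation:
Step 0 (initial): 3 infected
Step 1: +8 new -> 11 infected
Step 2: +6 new -> 17 infected
Step 3: +5 new -> 22 infected
Step 4: +4 new -> 26 infected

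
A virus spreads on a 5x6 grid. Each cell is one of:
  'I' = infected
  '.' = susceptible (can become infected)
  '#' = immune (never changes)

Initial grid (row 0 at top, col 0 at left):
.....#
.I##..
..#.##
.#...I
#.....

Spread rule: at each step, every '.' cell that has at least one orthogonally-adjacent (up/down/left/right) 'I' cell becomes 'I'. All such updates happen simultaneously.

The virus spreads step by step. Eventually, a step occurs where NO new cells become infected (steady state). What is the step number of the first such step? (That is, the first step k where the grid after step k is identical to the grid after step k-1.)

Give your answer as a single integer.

Step 0 (initial): 2 infected
Step 1: +5 new -> 7 infected
Step 2: +5 new -> 12 infected
Step 3: +5 new -> 17 infected
Step 4: +2 new -> 19 infected
Step 5: +2 new -> 21 infected
Step 6: +1 new -> 22 infected
Step 7: +0 new -> 22 infected

Answer: 7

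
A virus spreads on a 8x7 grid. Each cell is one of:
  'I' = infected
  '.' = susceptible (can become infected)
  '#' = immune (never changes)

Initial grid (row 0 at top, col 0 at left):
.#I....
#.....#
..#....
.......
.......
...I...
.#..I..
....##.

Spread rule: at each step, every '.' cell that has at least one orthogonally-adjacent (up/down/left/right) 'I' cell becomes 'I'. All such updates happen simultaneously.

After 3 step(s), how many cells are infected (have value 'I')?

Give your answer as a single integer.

Answer: 33

Derivation:
Step 0 (initial): 3 infected
Step 1: +7 new -> 10 infected
Step 2: +11 new -> 21 infected
Step 3: +12 new -> 33 infected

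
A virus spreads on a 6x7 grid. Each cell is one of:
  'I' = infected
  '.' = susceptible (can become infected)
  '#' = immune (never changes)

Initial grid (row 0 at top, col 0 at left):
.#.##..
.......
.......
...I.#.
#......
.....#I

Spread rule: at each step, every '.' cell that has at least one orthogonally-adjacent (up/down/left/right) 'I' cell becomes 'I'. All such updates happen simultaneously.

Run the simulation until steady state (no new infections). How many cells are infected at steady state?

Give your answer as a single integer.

Answer: 36

Derivation:
Step 0 (initial): 2 infected
Step 1: +5 new -> 7 infected
Step 2: +9 new -> 16 infected
Step 3: +9 new -> 25 infected
Step 4: +6 new -> 31 infected
Step 5: +4 new -> 35 infected
Step 6: +1 new -> 36 infected
Step 7: +0 new -> 36 infected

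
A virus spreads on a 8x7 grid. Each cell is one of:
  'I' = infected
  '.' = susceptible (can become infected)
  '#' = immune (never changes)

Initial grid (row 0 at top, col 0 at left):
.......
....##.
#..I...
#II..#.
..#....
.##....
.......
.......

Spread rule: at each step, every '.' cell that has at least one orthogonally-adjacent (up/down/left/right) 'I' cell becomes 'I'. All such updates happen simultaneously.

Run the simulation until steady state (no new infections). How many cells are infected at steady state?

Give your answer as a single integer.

Step 0 (initial): 3 infected
Step 1: +6 new -> 9 infected
Step 2: +7 new -> 16 infected
Step 3: +8 new -> 24 infected
Step 4: +8 new -> 32 infected
Step 5: +8 new -> 40 infected
Step 6: +5 new -> 45 infected
Step 7: +2 new -> 47 infected
Step 8: +1 new -> 48 infected
Step 9: +0 new -> 48 infected

Answer: 48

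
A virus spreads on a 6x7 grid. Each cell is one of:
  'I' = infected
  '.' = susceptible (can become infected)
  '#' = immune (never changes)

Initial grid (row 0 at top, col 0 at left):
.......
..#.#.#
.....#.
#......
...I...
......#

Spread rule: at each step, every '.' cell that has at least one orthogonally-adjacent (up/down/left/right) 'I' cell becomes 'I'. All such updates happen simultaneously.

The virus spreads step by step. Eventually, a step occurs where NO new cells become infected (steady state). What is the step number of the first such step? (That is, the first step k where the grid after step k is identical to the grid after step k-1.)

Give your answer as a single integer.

Step 0 (initial): 1 infected
Step 1: +4 new -> 5 infected
Step 2: +7 new -> 12 infected
Step 3: +9 new -> 21 infected
Step 4: +4 new -> 25 infected
Step 5: +5 new -> 30 infected
Step 6: +3 new -> 33 infected
Step 7: +3 new -> 36 infected
Step 8: +0 new -> 36 infected

Answer: 8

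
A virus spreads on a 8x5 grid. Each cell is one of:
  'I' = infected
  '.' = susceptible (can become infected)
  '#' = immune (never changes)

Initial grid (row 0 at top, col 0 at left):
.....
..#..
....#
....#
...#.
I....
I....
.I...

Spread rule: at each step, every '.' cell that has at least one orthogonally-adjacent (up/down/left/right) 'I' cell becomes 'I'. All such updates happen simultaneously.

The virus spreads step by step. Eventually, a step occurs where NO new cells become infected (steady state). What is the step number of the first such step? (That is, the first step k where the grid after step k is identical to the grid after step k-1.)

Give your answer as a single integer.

Answer: 10

Derivation:
Step 0 (initial): 3 infected
Step 1: +5 new -> 8 infected
Step 2: +5 new -> 13 infected
Step 3: +6 new -> 19 infected
Step 4: +5 new -> 24 infected
Step 5: +5 new -> 29 infected
Step 6: +2 new -> 31 infected
Step 7: +2 new -> 33 infected
Step 8: +2 new -> 35 infected
Step 9: +1 new -> 36 infected
Step 10: +0 new -> 36 infected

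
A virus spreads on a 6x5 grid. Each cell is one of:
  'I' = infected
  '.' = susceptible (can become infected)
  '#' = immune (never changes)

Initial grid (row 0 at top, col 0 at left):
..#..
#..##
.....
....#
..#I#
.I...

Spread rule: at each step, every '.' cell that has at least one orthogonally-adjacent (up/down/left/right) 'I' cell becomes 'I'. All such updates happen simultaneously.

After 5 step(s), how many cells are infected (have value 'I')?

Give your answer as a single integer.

Answer: 20

Derivation:
Step 0 (initial): 2 infected
Step 1: +5 new -> 7 infected
Step 2: +5 new -> 12 infected
Step 3: +4 new -> 16 infected
Step 4: +3 new -> 19 infected
Step 5: +1 new -> 20 infected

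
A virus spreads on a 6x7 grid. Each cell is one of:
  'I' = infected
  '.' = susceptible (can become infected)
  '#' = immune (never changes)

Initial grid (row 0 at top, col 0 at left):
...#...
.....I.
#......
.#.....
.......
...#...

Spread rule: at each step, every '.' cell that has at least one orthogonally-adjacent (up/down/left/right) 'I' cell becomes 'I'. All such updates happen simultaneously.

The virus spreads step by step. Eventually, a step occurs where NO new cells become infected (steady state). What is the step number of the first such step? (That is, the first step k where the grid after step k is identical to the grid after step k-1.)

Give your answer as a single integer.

Step 0 (initial): 1 infected
Step 1: +4 new -> 5 infected
Step 2: +6 new -> 11 infected
Step 3: +5 new -> 16 infected
Step 4: +7 new -> 23 infected
Step 5: +7 new -> 30 infected
Step 6: +2 new -> 32 infected
Step 7: +2 new -> 34 infected
Step 8: +2 new -> 36 infected
Step 9: +2 new -> 38 infected
Step 10: +0 new -> 38 infected

Answer: 10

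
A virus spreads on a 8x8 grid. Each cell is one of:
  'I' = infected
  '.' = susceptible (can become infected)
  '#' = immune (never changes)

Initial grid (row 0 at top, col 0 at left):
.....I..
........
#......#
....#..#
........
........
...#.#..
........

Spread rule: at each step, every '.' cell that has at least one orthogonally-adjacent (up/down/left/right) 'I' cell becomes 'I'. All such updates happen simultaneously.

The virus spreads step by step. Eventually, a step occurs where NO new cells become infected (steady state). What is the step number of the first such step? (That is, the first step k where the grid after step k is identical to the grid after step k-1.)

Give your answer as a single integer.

Answer: 13

Derivation:
Step 0 (initial): 1 infected
Step 1: +3 new -> 4 infected
Step 2: +5 new -> 9 infected
Step 3: +6 new -> 15 infected
Step 4: +5 new -> 20 infected
Step 5: +7 new -> 27 infected
Step 6: +7 new -> 34 infected
Step 7: +6 new -> 40 infected
Step 8: +6 new -> 46 infected
Step 9: +6 new -> 52 infected
Step 10: +3 new -> 55 infected
Step 11: +2 new -> 57 infected
Step 12: +1 new -> 58 infected
Step 13: +0 new -> 58 infected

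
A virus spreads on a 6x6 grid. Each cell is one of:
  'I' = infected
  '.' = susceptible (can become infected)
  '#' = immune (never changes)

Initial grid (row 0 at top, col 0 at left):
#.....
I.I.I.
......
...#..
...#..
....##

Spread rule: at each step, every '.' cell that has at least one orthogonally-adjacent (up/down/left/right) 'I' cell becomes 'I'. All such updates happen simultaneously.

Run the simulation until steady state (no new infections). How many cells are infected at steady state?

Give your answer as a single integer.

Answer: 31

Derivation:
Step 0 (initial): 3 infected
Step 1: +8 new -> 11 infected
Step 2: +9 new -> 20 infected
Step 3: +5 new -> 25 infected
Step 4: +4 new -> 29 infected
Step 5: +2 new -> 31 infected
Step 6: +0 new -> 31 infected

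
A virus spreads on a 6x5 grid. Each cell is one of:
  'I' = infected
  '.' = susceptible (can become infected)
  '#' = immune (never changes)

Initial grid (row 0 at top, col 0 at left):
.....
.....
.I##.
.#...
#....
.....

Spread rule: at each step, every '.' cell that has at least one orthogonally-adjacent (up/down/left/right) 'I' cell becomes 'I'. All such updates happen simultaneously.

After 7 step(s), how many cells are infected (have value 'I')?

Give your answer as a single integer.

Step 0 (initial): 1 infected
Step 1: +2 new -> 3 infected
Step 2: +4 new -> 7 infected
Step 3: +3 new -> 10 infected
Step 4: +2 new -> 12 infected
Step 5: +2 new -> 14 infected
Step 6: +1 new -> 15 infected
Step 7: +2 new -> 17 infected

Answer: 17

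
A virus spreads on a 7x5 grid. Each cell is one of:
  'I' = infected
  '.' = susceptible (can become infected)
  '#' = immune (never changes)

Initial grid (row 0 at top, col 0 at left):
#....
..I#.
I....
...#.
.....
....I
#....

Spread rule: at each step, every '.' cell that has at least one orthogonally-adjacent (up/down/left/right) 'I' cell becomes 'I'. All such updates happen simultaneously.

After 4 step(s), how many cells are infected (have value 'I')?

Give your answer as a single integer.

Step 0 (initial): 3 infected
Step 1: +9 new -> 12 infected
Step 2: +10 new -> 22 infected
Step 3: +7 new -> 29 infected
Step 4: +2 new -> 31 infected

Answer: 31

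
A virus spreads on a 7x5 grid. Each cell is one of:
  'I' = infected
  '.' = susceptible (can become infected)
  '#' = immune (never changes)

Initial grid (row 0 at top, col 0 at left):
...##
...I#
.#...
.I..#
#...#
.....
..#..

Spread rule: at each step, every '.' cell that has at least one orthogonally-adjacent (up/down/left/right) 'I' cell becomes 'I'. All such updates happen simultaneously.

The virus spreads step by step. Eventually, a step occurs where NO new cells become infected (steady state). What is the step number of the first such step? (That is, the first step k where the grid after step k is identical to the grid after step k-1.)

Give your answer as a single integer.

Answer: 7

Derivation:
Step 0 (initial): 2 infected
Step 1: +5 new -> 7 infected
Step 2: +8 new -> 15 infected
Step 3: +6 new -> 21 infected
Step 4: +3 new -> 24 infected
Step 5: +2 new -> 26 infected
Step 6: +1 new -> 27 infected
Step 7: +0 new -> 27 infected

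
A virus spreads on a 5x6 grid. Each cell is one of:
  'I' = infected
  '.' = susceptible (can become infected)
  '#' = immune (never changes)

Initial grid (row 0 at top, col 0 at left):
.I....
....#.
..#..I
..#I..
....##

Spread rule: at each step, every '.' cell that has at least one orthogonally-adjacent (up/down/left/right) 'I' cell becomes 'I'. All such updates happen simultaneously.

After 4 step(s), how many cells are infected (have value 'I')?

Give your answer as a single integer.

Answer: 25

Derivation:
Step 0 (initial): 3 infected
Step 1: +9 new -> 12 infected
Step 2: +7 new -> 19 infected
Step 3: +4 new -> 23 infected
Step 4: +2 new -> 25 infected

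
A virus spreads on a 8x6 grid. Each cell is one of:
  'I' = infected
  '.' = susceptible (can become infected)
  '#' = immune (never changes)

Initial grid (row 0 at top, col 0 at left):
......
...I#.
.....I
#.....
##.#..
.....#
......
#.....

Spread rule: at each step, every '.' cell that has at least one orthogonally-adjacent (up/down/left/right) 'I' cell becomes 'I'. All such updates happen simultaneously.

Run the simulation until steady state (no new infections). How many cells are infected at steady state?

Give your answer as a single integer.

Answer: 41

Derivation:
Step 0 (initial): 2 infected
Step 1: +6 new -> 8 infected
Step 2: +8 new -> 16 infected
Step 3: +5 new -> 21 infected
Step 4: +5 new -> 26 infected
Step 5: +3 new -> 29 infected
Step 6: +5 new -> 34 infected
Step 7: +5 new -> 39 infected
Step 8: +2 new -> 41 infected
Step 9: +0 new -> 41 infected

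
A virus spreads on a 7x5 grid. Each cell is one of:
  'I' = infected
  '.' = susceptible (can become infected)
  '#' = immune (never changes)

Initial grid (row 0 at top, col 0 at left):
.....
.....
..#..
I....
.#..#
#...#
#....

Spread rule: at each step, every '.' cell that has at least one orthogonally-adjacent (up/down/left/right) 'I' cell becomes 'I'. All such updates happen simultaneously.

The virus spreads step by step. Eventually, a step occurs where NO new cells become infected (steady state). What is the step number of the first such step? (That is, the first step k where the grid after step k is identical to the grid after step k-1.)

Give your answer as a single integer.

Answer: 8

Derivation:
Step 0 (initial): 1 infected
Step 1: +3 new -> 4 infected
Step 2: +3 new -> 7 infected
Step 3: +4 new -> 11 infected
Step 4: +6 new -> 17 infected
Step 5: +6 new -> 23 infected
Step 6: +4 new -> 27 infected
Step 7: +2 new -> 29 infected
Step 8: +0 new -> 29 infected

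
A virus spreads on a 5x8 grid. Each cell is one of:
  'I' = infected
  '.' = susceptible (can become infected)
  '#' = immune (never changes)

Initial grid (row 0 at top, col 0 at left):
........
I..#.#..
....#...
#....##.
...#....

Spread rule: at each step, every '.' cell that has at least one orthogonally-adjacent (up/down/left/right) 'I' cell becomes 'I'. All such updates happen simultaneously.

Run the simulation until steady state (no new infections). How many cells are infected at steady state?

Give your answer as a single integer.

Answer: 33

Derivation:
Step 0 (initial): 1 infected
Step 1: +3 new -> 4 infected
Step 2: +3 new -> 7 infected
Step 3: +3 new -> 10 infected
Step 4: +4 new -> 14 infected
Step 5: +4 new -> 18 infected
Step 6: +3 new -> 21 infected
Step 7: +2 new -> 23 infected
Step 8: +3 new -> 26 infected
Step 9: +3 new -> 29 infected
Step 10: +3 new -> 32 infected
Step 11: +1 new -> 33 infected
Step 12: +0 new -> 33 infected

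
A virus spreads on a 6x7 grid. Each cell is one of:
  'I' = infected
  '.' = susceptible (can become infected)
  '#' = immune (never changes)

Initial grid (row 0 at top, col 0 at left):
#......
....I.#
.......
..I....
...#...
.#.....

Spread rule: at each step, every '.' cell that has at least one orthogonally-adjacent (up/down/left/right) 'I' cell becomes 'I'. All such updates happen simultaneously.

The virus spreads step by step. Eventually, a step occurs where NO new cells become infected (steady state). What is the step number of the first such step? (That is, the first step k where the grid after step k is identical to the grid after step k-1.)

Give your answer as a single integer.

Answer: 7

Derivation:
Step 0 (initial): 2 infected
Step 1: +8 new -> 10 infected
Step 2: +10 new -> 20 infected
Step 3: +9 new -> 29 infected
Step 4: +6 new -> 35 infected
Step 5: +2 new -> 37 infected
Step 6: +1 new -> 38 infected
Step 7: +0 new -> 38 infected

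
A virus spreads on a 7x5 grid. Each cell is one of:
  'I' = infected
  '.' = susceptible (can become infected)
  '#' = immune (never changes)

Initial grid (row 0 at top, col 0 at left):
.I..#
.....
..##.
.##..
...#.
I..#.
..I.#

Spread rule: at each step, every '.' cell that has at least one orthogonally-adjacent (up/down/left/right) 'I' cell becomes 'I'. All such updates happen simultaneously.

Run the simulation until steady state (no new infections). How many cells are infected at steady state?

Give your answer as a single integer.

Step 0 (initial): 3 infected
Step 1: +9 new -> 12 infected
Step 2: +7 new -> 19 infected
Step 3: +2 new -> 21 infected
Step 4: +1 new -> 22 infected
Step 5: +1 new -> 23 infected
Step 6: +1 new -> 24 infected
Step 7: +2 new -> 26 infected
Step 8: +1 new -> 27 infected
Step 9: +0 new -> 27 infected

Answer: 27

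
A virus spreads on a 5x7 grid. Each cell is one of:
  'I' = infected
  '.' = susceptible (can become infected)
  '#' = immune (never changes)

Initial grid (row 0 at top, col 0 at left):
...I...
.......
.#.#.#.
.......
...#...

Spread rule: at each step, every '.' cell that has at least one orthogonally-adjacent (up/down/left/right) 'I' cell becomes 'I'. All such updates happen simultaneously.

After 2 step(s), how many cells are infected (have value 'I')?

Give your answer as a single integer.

Step 0 (initial): 1 infected
Step 1: +3 new -> 4 infected
Step 2: +4 new -> 8 infected

Answer: 8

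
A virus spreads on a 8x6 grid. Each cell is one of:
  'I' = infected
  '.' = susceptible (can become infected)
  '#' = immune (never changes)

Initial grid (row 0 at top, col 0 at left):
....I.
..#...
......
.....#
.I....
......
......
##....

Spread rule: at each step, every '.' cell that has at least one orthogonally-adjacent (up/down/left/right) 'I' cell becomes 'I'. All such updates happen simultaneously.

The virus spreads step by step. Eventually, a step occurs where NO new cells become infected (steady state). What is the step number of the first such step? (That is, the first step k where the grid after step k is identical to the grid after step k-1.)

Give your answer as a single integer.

Answer: 8

Derivation:
Step 0 (initial): 2 infected
Step 1: +7 new -> 9 infected
Step 2: +11 new -> 20 infected
Step 3: +12 new -> 32 infected
Step 4: +6 new -> 38 infected
Step 5: +3 new -> 41 infected
Step 6: +2 new -> 43 infected
Step 7: +1 new -> 44 infected
Step 8: +0 new -> 44 infected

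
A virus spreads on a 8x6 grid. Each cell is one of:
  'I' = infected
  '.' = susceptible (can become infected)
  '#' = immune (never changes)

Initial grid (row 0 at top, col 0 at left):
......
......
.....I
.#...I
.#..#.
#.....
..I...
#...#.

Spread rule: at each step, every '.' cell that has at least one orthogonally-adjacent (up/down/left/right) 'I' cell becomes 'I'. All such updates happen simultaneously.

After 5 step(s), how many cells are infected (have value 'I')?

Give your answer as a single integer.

Answer: 37

Derivation:
Step 0 (initial): 3 infected
Step 1: +8 new -> 11 infected
Step 2: +12 new -> 23 infected
Step 3: +7 new -> 30 infected
Step 4: +4 new -> 34 infected
Step 5: +3 new -> 37 infected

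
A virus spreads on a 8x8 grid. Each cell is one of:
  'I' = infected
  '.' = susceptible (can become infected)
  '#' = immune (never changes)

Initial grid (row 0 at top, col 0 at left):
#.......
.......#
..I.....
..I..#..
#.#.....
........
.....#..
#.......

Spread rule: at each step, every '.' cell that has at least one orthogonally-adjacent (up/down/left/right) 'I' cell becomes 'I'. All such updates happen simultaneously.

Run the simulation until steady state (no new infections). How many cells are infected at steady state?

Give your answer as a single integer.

Step 0 (initial): 2 infected
Step 1: +5 new -> 7 infected
Step 2: +9 new -> 16 infected
Step 3: +8 new -> 24 infected
Step 4: +9 new -> 33 infected
Step 5: +11 new -> 44 infected
Step 6: +6 new -> 50 infected
Step 7: +4 new -> 54 infected
Step 8: +2 new -> 56 infected
Step 9: +1 new -> 57 infected
Step 10: +0 new -> 57 infected

Answer: 57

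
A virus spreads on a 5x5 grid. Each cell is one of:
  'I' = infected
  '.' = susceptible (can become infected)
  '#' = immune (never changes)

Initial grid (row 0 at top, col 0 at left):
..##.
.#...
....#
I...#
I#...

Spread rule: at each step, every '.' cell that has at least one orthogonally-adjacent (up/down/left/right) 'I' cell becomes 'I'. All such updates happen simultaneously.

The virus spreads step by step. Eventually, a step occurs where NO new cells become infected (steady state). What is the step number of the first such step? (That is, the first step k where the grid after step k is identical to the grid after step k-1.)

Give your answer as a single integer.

Step 0 (initial): 2 infected
Step 1: +2 new -> 4 infected
Step 2: +3 new -> 7 infected
Step 3: +4 new -> 11 infected
Step 4: +4 new -> 15 infected
Step 5: +2 new -> 17 infected
Step 6: +1 new -> 18 infected
Step 7: +1 new -> 19 infected
Step 8: +0 new -> 19 infected

Answer: 8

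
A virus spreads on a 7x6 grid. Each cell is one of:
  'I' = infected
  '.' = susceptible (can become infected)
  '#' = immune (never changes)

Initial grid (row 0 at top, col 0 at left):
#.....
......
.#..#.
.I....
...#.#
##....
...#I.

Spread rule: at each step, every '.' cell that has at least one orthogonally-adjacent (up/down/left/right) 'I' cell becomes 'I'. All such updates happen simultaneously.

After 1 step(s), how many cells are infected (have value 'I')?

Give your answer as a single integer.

Step 0 (initial): 2 infected
Step 1: +5 new -> 7 infected

Answer: 7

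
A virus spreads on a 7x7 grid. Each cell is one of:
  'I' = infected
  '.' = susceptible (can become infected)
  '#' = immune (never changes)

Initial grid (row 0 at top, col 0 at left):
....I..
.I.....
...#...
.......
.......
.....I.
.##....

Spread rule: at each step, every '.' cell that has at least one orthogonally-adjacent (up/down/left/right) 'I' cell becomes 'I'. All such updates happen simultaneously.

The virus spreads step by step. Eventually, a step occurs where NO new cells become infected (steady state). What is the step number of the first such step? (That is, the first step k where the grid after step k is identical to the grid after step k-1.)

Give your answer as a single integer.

Answer: 7

Derivation:
Step 0 (initial): 3 infected
Step 1: +11 new -> 14 infected
Step 2: +15 new -> 29 infected
Step 3: +10 new -> 39 infected
Step 4: +5 new -> 44 infected
Step 5: +1 new -> 45 infected
Step 6: +1 new -> 46 infected
Step 7: +0 new -> 46 infected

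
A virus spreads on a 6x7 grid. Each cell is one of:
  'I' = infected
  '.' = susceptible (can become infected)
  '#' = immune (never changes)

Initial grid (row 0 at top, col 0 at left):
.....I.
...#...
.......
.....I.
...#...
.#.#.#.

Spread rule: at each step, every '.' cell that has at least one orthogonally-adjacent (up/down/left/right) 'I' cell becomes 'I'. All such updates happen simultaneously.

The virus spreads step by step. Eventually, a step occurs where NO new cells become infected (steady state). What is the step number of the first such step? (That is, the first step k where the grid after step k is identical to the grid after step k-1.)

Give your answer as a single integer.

Step 0 (initial): 2 infected
Step 1: +7 new -> 9 infected
Step 2: +8 new -> 17 infected
Step 3: +5 new -> 22 infected
Step 4: +5 new -> 27 infected
Step 5: +6 new -> 33 infected
Step 6: +3 new -> 36 infected
Step 7: +1 new -> 37 infected
Step 8: +0 new -> 37 infected

Answer: 8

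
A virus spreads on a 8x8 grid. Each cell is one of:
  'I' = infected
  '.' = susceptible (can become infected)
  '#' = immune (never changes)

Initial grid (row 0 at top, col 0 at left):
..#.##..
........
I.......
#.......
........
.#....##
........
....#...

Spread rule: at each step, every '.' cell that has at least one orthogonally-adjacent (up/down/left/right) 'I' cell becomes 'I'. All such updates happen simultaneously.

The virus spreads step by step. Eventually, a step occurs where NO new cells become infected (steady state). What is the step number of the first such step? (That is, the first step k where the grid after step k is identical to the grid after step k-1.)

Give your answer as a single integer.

Answer: 13

Derivation:
Step 0 (initial): 1 infected
Step 1: +2 new -> 3 infected
Step 2: +4 new -> 7 infected
Step 3: +5 new -> 12 infected
Step 4: +5 new -> 17 infected
Step 5: +7 new -> 24 infected
Step 6: +7 new -> 31 infected
Step 7: +9 new -> 40 infected
Step 8: +8 new -> 48 infected
Step 9: +3 new -> 51 infected
Step 10: +2 new -> 53 infected
Step 11: +2 new -> 55 infected
Step 12: +1 new -> 56 infected
Step 13: +0 new -> 56 infected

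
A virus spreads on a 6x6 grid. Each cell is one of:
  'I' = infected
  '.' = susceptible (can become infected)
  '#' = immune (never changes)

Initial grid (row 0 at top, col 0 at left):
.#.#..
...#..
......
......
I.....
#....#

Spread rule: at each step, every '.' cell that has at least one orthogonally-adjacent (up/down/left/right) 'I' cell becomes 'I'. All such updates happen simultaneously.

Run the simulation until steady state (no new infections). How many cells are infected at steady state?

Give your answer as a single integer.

Step 0 (initial): 1 infected
Step 1: +2 new -> 3 infected
Step 2: +4 new -> 7 infected
Step 3: +5 new -> 12 infected
Step 4: +6 new -> 18 infected
Step 5: +5 new -> 23 infected
Step 6: +3 new -> 26 infected
Step 7: +2 new -> 28 infected
Step 8: +2 new -> 30 infected
Step 9: +1 new -> 31 infected
Step 10: +0 new -> 31 infected

Answer: 31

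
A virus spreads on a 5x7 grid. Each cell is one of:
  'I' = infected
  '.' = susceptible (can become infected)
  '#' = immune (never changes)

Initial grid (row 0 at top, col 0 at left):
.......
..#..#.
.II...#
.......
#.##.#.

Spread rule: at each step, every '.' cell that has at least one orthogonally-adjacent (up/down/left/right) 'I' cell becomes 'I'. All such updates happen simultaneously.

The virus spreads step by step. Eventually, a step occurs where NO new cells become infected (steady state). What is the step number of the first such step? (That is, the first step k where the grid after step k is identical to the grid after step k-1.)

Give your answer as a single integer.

Answer: 8

Derivation:
Step 0 (initial): 2 infected
Step 1: +5 new -> 7 infected
Step 2: +7 new -> 14 infected
Step 3: +6 new -> 20 infected
Step 4: +3 new -> 23 infected
Step 5: +2 new -> 25 infected
Step 6: +2 new -> 27 infected
Step 7: +1 new -> 28 infected
Step 8: +0 new -> 28 infected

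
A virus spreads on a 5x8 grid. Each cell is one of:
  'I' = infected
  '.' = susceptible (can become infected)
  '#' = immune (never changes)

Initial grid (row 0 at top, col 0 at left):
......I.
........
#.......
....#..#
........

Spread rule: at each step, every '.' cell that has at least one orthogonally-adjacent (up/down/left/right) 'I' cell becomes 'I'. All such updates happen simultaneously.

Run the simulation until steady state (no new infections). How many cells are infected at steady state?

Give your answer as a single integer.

Step 0 (initial): 1 infected
Step 1: +3 new -> 4 infected
Step 2: +4 new -> 8 infected
Step 3: +5 new -> 13 infected
Step 4: +5 new -> 18 infected
Step 5: +5 new -> 23 infected
Step 6: +5 new -> 28 infected
Step 7: +4 new -> 32 infected
Step 8: +2 new -> 34 infected
Step 9: +2 new -> 36 infected
Step 10: +1 new -> 37 infected
Step 11: +0 new -> 37 infected

Answer: 37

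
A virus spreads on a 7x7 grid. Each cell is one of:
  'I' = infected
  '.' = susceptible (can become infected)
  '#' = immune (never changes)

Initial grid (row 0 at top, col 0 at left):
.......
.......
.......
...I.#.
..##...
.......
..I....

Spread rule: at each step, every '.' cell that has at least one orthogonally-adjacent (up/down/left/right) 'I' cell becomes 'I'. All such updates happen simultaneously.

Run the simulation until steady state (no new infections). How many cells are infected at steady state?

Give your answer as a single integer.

Step 0 (initial): 2 infected
Step 1: +6 new -> 8 infected
Step 2: +9 new -> 17 infected
Step 3: +11 new -> 28 infected
Step 4: +10 new -> 38 infected
Step 5: +6 new -> 44 infected
Step 6: +2 new -> 46 infected
Step 7: +0 new -> 46 infected

Answer: 46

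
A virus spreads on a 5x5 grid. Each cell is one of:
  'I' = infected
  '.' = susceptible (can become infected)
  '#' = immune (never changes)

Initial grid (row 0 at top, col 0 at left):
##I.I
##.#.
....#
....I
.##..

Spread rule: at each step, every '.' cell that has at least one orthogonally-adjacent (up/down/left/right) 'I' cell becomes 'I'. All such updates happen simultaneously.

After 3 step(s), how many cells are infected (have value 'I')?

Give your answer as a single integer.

Answer: 14

Derivation:
Step 0 (initial): 3 infected
Step 1: +5 new -> 8 infected
Step 2: +4 new -> 12 infected
Step 3: +2 new -> 14 infected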